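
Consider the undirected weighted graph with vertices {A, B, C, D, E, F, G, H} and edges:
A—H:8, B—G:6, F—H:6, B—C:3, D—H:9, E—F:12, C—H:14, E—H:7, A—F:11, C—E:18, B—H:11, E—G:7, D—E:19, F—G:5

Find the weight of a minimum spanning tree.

44

Prim's algorithm from H:
Step 1: frontier [F—H 6, E—H 7, A—H 8, D—H 9, B—H 11, C—H 14] → take F—H (6); add F.
Step 2: frontier [F—G 5, A—F 11, E—F 12, E—H 7, A—H 8, D—H 9, B—H 11, C—H 14] → take F—G (5); add G.
Step 3: frontier [A—F 11, E—F 12, B—G 6, E—G 7, E—H 7, A—H 8, D—H 9, B—H 11, C—H 14] → take B—G (6); add B.
Step 4: frontier [B—C 3, A—F 11, E—F 12, E—G 7, E—H 7, A—H 8, D—H 9, C—H 14] → take B—C (3); add C.
Step 5: frontier [C—E 18, A—F 11, E—F 12, E—G 7, E—H 7, A—H 8, D—H 9] → take E—G (7); add E.
Step 6: frontier [D—E 19, A—F 11, A—H 8, D—H 9] → take A—H (8); add A.
Step 7: frontier [D—E 19, D—H 9] → take D—H (9); add D.
MST edges: F—H, F—G, B—G, B—C, E—G, A—H, D—H; total weight 6+5+6+3+7+8+9 = 44.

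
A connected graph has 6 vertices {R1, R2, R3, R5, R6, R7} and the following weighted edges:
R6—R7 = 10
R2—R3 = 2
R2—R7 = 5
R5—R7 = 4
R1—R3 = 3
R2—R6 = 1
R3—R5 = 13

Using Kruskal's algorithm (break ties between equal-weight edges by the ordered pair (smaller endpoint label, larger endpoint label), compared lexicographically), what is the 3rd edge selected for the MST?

Kruskal: consider edges lightest-first.
R2—R6 (1): add — endpoints in different components.
R2—R3 (2): add — endpoints in different components.
R1—R3 (3): add — endpoints in different components.
R5—R7 (4): add — endpoints in different components.
R2—R7 (5): add — endpoints in different components.
The 3rd edge added is R1—R3.

R1-R3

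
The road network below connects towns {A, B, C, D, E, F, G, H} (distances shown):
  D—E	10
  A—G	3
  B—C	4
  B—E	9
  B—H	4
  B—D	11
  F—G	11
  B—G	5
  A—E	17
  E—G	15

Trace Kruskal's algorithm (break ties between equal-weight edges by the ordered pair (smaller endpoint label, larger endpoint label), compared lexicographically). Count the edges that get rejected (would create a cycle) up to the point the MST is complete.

1

Sort edges by weight, then run Kruskal:
A—G (3): add — endpoints in different components.
B—C (4): add — endpoints in different components.
B—H (4): add — endpoints in different components.
B—G (5): add — endpoints in different components.
B—E (9): add — endpoints in different components.
D—E (10): add — endpoints in different components.
B—D (11): skip — B and D already connected.
F—G (11): add — endpoints in different components.
Edges rejected before the tree was complete: 1.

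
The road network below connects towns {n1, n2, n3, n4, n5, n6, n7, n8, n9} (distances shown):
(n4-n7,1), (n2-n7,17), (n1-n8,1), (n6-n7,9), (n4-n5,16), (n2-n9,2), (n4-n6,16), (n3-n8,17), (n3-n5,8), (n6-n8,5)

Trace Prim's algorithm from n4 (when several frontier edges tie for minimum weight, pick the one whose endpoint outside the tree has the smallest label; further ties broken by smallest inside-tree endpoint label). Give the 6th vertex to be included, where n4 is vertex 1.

n5

Prim's algorithm from n4:
Step 1: frontier [n4-n7 1, n4-n5 16, n4-n6 16] → take n4-n7 (1); add n7.
Step 2: frontier [n4-n5 16, n4-n6 16, n6-n7 9, n2-n7 17] → take n6-n7 (9); add n6.
Step 3: frontier [n4-n5 16, n6-n8 5, n2-n7 17] → take n6-n8 (5); add n8.
Step 4: frontier [n4-n5 16, n2-n7 17, n1-n8 1, n3-n8 17] → take n1-n8 (1); add n1.
Step 5: frontier [n4-n5 16, n2-n7 17, n3-n8 17] → take n4-n5 (16); add n5.
Step 6: frontier [n3-n5 8, n2-n7 17, n3-n8 17] → take n3-n5 (8); add n3.
Step 7: frontier [n2-n7 17] → take n2-n7 (17); add n2.
Step 8: frontier [n2-n9 2] → take n2-n9 (2); add n9.
Vertex order: n4, n7, n6, n8, n1, n5, n3, n2, n9. The 6th vertex is n5.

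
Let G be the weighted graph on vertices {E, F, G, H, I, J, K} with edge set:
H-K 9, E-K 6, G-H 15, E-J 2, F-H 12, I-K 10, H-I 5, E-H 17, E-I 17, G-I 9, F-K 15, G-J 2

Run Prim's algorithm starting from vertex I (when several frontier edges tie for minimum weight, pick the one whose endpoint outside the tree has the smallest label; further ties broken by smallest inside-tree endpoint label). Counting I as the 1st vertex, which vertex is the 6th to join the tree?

K

Prim's algorithm from I:
Step 1: cheapest edge leaving the tree is H-I (5); add H.
Step 2: cheapest edge leaving the tree is G-I (9); add G.
Step 3: cheapest edge leaving the tree is G-J (2); add J.
Step 4: cheapest edge leaving the tree is E-J (2); add E.
Step 5: cheapest edge leaving the tree is E-K (6); add K.
Step 6: cheapest edge leaving the tree is F-H (12); add F.
Vertex order: I, H, G, J, E, K, F. The 6th vertex is K.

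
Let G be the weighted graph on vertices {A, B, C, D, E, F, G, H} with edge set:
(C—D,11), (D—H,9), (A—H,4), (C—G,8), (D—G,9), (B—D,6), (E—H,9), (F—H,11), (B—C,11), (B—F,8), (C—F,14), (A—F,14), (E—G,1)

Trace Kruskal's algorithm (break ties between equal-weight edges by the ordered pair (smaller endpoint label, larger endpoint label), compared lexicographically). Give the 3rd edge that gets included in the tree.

Sort edges by weight, then run Kruskal:
E—G (1): add — endpoints in different components.
A—H (4): add — endpoints in different components.
B—D (6): add — endpoints in different components.
B—F (8): add — endpoints in different components.
C—G (8): add — endpoints in different components.
D—G (9): add — endpoints in different components.
D—H (9): add — endpoints in different components.
The 3rd edge added is B—D.

B-D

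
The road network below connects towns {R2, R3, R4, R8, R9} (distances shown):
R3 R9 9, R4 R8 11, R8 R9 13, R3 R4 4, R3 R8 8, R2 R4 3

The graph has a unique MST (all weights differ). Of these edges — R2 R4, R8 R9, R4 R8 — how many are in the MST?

1

Kruskal: consider edges lightest-first.
R2 R4 (3): add. Components now {R9} {R3} {R2,R4} {R8}
R3 R4 (4): add. Components now {R9} {R2,R3,R4} {R8}
R3 R8 (8): add. Components now {R9} {R2,R3,R4,R8}
R3 R9 (9): add. Components now {R2,R3,R4,R8,R9}
MST edge set: {R2 R4, R3 R4, R3 R8, R3 R9}.
Of the listed edges, {R2 R4} are in the MST → 1.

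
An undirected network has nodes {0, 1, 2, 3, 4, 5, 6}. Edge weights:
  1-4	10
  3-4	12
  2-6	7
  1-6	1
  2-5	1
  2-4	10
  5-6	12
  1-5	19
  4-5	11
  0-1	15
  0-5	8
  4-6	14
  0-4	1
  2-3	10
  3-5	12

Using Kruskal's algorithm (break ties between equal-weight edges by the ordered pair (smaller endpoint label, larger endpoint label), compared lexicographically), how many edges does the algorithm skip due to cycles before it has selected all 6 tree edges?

1

Kruskal's algorithm — process edges by increasing weight (ties by edge label):
0-4 (1): add. Components now {0,4} {1} {2} {3} {5} {6}
1-6 (1): add. Components now {0,4} {1,6} {2} {3} {5}
2-5 (1): add. Components now {0,4} {1,6} {2,5} {3}
2-6 (7): add. Components now {0,4} {1,2,5,6} {3}
0-5 (8): add. Components now {0,1,2,4,5,6} {3}
1-4 (10): skip — 1 and 4 already connected.
2-3 (10): add. Components now {0,1,2,3,4,5,6}
Edges rejected before the tree was complete: 1.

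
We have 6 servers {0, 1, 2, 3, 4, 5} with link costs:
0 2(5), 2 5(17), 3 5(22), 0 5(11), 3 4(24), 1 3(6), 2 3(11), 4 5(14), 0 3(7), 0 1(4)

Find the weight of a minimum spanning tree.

40

Prim, starting at 2.
Step 1: cheapest edge leaving the tree is 0 2 (5); add 0.
Step 2: cheapest edge leaving the tree is 0 1 (4); add 1.
Step 3: cheapest edge leaving the tree is 1 3 (6); add 3.
Step 4: cheapest edge leaving the tree is 0 5 (11); add 5.
Step 5: cheapest edge leaving the tree is 4 5 (14); add 4.
MST edges: 0 2, 0 1, 1 3, 0 5, 4 5; total weight 5+4+6+11+14 = 40.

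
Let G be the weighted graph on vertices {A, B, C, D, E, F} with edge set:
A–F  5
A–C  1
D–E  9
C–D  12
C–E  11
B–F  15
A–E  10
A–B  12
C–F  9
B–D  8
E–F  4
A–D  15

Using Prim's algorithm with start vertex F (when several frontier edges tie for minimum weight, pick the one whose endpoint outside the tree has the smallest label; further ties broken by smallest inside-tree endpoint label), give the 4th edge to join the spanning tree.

D-E

Prim, starting at F.
Step 1: frontier [E–F 4, A–F 5, C–F 9, B–F 15] → take E–F (4); add E.
Step 2: frontier [D–E 9, A–E 10, C–E 11, A–F 5, C–F 9, B–F 15] → take A–F (5); add A.
Step 3: frontier [A–C 1, A–B 12, A–D 15, D–E 9, C–E 11, C–F 9, B–F 15] → take A–C (1); add C.
Step 4: frontier [A–B 12, A–D 15, C–D 12, D–E 9, B–F 15] → take D–E (9); add D.
Step 5: frontier [A–B 12, B–D 8, B–F 15] → take B–D (8); add B.
The 4th edge added is D–E.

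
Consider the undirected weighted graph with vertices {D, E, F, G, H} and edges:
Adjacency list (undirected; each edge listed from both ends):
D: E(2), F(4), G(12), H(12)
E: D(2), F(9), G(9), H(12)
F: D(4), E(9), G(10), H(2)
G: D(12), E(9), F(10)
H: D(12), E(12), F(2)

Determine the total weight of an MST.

Prim, starting at D.
Step 1: frontier [D E 2, D F 4, D G 12, D H 12] → take D E (2); add E.
Step 2: frontier [D F 4, D G 12, D H 12, E F 9, E G 9, E H 12] → take D F (4); add F.
Step 3: frontier [D G 12, D H 12, E G 9, E H 12, F H 2, F G 10] → take F H (2); add H.
Step 4: frontier [D G 12, E G 9, F G 10] → take E G (9); add G.
MST edges: D E, D F, F H, E G; total weight 2+4+2+9 = 17.

17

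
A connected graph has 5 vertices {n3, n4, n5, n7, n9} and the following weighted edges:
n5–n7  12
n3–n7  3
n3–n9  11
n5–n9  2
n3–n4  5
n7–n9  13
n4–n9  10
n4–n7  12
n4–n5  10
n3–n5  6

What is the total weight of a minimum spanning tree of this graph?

16

Kruskal's algorithm — process edges by increasing weight (ties by edge label):
n5–n9 (2): add. Components now {n5,n9} {n7} {n3} {n4}
n3–n7 (3): add. Components now {n5,n9} {n3,n7} {n4}
n3–n4 (5): add. Components now {n5,n9} {n3,n4,n7}
n3–n5 (6): add. Components now {n3,n4,n5,n7,n9}
MST edges: n5–n9, n3–n7, n3–n4, n3–n5; total weight 2+3+5+6 = 16.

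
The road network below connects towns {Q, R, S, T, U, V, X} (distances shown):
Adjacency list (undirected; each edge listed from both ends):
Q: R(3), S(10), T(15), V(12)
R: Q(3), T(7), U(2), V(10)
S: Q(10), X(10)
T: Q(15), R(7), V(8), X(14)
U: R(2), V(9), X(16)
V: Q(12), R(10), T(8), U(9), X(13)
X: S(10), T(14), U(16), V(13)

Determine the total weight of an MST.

Prim's algorithm from V:
Step 1: cheapest edge leaving the tree is T V (8); add T.
Step 2: cheapest edge leaving the tree is R T (7); add R.
Step 3: cheapest edge leaving the tree is R U (2); add U.
Step 4: cheapest edge leaving the tree is Q R (3); add Q.
Step 5: cheapest edge leaving the tree is Q S (10); add S.
Step 6: cheapest edge leaving the tree is S X (10); add X.
MST edges: T V, R T, R U, Q R, Q S, S X; total weight 8+7+2+3+10+10 = 40.

40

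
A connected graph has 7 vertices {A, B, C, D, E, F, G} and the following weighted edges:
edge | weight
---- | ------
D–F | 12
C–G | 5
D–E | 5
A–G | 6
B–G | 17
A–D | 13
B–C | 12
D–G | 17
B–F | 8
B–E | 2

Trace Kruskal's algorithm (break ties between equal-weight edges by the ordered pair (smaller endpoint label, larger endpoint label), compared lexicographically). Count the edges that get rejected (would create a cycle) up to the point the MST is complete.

0

Kruskal: consider edges lightest-first.
B–E (2): add — endpoints in different components.
C–G (5): add — endpoints in different components.
D–E (5): add — endpoints in different components.
A–G (6): add — endpoints in different components.
B–F (8): add — endpoints in different components.
B–C (12): add — endpoints in different components.
Edges rejected before the tree was complete: 0.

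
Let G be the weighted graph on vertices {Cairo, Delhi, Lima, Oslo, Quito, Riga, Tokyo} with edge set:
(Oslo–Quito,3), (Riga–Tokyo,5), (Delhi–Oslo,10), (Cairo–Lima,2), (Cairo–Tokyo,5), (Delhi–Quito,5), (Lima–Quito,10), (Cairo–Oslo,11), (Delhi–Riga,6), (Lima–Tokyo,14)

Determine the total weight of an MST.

Prim's algorithm from Tokyo:
Step 1: cheapest edge leaving the tree is Cairo–Tokyo (5); add Cairo.
Step 2: cheapest edge leaving the tree is Cairo–Lima (2); add Lima.
Step 3: cheapest edge leaving the tree is Riga–Tokyo (5); add Riga.
Step 4: cheapest edge leaving the tree is Delhi–Riga (6); add Delhi.
Step 5: cheapest edge leaving the tree is Delhi–Quito (5); add Quito.
Step 6: cheapest edge leaving the tree is Oslo–Quito (3); add Oslo.
MST edges: Cairo–Tokyo, Cairo–Lima, Riga–Tokyo, Delhi–Riga, Delhi–Quito, Oslo–Quito; total weight 5+2+5+6+5+3 = 26.

26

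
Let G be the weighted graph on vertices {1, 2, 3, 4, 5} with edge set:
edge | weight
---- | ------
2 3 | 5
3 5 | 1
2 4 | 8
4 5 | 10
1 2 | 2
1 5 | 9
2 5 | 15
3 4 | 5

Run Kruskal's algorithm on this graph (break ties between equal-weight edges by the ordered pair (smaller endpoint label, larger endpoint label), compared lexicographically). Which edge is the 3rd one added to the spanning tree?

2-3

Kruskal: consider edges lightest-first.
3 5 (1): add. Components now {1} {2} {3,5} {4}
1 2 (2): add. Components now {1,2} {3,5} {4}
2 3 (5): add. Components now {1,2,3,5} {4}
3 4 (5): add. Components now {1,2,3,4,5}
The 3rd edge added is 2 3.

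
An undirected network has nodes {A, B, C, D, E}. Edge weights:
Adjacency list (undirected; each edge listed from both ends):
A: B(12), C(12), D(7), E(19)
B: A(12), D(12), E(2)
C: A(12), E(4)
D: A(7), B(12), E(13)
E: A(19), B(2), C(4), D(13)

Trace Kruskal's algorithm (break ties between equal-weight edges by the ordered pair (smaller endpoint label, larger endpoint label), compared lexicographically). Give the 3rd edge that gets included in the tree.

Kruskal: consider edges lightest-first.
B E (2): add. Components now {A} {B,E} {C} {D}
C E (4): add. Components now {A} {B,C,E} {D}
A D (7): add. Components now {A,D} {B,C,E}
A B (12): add. Components now {A,B,C,D,E}
The 3rd edge added is A D.

A-D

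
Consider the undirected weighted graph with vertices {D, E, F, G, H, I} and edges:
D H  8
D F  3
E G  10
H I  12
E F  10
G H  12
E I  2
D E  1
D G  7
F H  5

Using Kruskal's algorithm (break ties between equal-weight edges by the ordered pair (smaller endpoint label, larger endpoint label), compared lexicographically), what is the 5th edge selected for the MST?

D-G

Kruskal: consider edges lightest-first.
D E (1): add. Components now {D,E} {F} {G} {H} {I}
E I (2): add. Components now {D,E,I} {F} {G} {H}
D F (3): add. Components now {D,E,F,I} {G} {H}
F H (5): add. Components now {D,E,F,H,I} {G}
D G (7): add. Components now {D,E,F,G,H,I}
The 5th edge added is D G.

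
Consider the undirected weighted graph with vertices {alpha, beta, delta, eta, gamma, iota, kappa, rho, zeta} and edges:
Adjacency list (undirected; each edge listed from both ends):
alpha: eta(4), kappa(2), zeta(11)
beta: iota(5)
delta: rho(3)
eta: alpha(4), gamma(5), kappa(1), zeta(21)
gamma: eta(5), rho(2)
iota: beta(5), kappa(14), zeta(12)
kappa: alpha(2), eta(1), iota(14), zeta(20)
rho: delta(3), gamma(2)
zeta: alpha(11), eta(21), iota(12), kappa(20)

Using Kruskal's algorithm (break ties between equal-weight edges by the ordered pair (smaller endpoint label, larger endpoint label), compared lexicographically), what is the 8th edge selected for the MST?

Sort edges by weight, then run Kruskal:
eta-kappa (1): add — endpoints in different components.
alpha-kappa (2): add — endpoints in different components.
gamma-rho (2): add — endpoints in different components.
delta-rho (3): add — endpoints in different components.
alpha-eta (4): skip — alpha and eta already connected.
beta-iota (5): add — endpoints in different components.
eta-gamma (5): add — endpoints in different components.
alpha-zeta (11): add — endpoints in different components.
iota-zeta (12): add — endpoints in different components.
The 8th edge added is iota-zeta.

iota-zeta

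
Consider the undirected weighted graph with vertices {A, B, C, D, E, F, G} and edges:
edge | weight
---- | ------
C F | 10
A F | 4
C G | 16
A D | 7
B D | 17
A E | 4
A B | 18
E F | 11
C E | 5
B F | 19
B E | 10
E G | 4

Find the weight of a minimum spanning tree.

34

Grow the tree from E using Prim:
Step 1: cheapest edge leaving the tree is A E (4); add A.
Step 2: cheapest edge leaving the tree is A F (4); add F.
Step 3: cheapest edge leaving the tree is E G (4); add G.
Step 4: cheapest edge leaving the tree is C E (5); add C.
Step 5: cheapest edge leaving the tree is A D (7); add D.
Step 6: cheapest edge leaving the tree is B E (10); add B.
MST edges: A E, A F, E G, C E, A D, B E; total weight 4+4+4+5+7+10 = 34.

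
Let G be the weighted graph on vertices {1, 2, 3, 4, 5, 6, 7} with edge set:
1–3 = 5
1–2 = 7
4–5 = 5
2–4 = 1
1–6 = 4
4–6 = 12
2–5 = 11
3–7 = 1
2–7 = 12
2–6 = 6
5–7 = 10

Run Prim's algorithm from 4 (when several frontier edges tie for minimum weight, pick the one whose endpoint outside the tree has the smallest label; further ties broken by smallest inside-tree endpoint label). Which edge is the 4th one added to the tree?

1-6

Prim's algorithm from 4:
Step 1: cheapest edge leaving the tree is 2–4 (1); add 2.
Step 2: cheapest edge leaving the tree is 4–5 (5); add 5.
Step 3: cheapest edge leaving the tree is 2–6 (6); add 6.
Step 4: cheapest edge leaving the tree is 1–6 (4); add 1.
Step 5: cheapest edge leaving the tree is 1–3 (5); add 3.
Step 6: cheapest edge leaving the tree is 3–7 (1); add 7.
The 4th edge added is 1–6.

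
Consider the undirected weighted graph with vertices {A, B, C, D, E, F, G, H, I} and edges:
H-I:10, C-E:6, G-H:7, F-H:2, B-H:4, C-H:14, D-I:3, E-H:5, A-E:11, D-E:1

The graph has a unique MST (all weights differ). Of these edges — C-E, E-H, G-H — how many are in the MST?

3

Sort edges by weight, then run Kruskal:
D-E (1): add — endpoints in different components.
F-H (2): add — endpoints in different components.
D-I (3): add — endpoints in different components.
B-H (4): add — endpoints in different components.
E-H (5): add — endpoints in different components.
C-E (6): add — endpoints in different components.
G-H (7): add — endpoints in different components.
H-I (10): skip — H and I already connected.
A-E (11): add — endpoints in different components.
MST edge set: {D-E, F-H, D-I, B-H, E-H, C-E, G-H, A-E}.
Of the listed edges, {C-E, E-H, G-H} are in the MST → 3.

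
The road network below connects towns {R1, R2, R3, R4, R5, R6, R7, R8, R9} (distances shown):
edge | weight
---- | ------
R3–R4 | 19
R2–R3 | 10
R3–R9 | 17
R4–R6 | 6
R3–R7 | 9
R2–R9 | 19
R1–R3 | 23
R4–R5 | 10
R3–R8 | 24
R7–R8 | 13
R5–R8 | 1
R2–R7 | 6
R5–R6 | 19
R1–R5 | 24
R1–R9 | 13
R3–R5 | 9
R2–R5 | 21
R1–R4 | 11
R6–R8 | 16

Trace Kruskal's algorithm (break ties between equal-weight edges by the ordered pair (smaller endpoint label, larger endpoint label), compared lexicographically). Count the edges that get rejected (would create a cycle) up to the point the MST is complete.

Sort edges by weight, then run Kruskal:
R5–R8 (1): add — endpoints in different components.
R2–R7 (6): add — endpoints in different components.
R4–R6 (6): add — endpoints in different components.
R3–R5 (9): add — endpoints in different components.
R3–R7 (9): add — endpoints in different components.
R2–R3 (10): skip — R3 and R2 already connected.
R4–R5 (10): add — endpoints in different components.
R1–R4 (11): add — endpoints in different components.
R1–R9 (13): add — endpoints in different components.
Edges rejected before the tree was complete: 1.

1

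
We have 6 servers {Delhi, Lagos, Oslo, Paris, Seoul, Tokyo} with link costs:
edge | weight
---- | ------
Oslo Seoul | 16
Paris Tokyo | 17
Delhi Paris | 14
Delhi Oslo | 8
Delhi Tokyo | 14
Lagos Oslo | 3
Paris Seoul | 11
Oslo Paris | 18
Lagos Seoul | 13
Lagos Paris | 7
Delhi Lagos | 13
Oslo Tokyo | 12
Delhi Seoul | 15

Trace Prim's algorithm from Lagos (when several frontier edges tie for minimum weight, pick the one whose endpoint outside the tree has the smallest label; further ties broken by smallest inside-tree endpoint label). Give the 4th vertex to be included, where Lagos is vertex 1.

Prim's algorithm from Lagos:
Step 1: frontier [Lagos Oslo 3, Lagos Paris 7, Delhi Lagos 13, Lagos Seoul 13] → take Lagos Oslo (3); add Oslo.
Step 2: frontier [Lagos Paris 7, Delhi Lagos 13, Lagos Seoul 13, Delhi Oslo 8, Oslo Tokyo 12, Oslo Seoul 16, Oslo Paris 18] → take Lagos Paris (7); add Paris.
Step 3: frontier [Delhi Lagos 13, Lagos Seoul 13, Delhi Oslo 8, Oslo Tokyo 12, Oslo Seoul 16, Paris Seoul 11, Delhi Paris 14, Paris Tokyo 17] → take Delhi Oslo (8); add Delhi.
Step 4: frontier [Delhi Tokyo 14, Delhi Seoul 15, Lagos Seoul 13, Oslo Tokyo 12, Oslo Seoul 16, Paris Seoul 11, Paris Tokyo 17] → take Paris Seoul (11); add Seoul.
Step 5: frontier [Delhi Tokyo 14, Oslo Tokyo 12, Paris Tokyo 17] → take Oslo Tokyo (12); add Tokyo.
Vertex order: Lagos, Oslo, Paris, Delhi, Seoul, Tokyo. The 4th vertex is Delhi.

Delhi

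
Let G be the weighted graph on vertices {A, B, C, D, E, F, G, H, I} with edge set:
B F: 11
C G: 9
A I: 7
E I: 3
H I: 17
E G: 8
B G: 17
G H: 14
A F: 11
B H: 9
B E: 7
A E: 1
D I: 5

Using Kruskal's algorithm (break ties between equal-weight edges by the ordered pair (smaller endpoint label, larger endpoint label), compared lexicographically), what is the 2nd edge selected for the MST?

Kruskal's algorithm — process edges by increasing weight (ties by edge label):
A E (1): add — endpoints in different components.
E I (3): add — endpoints in different components.
D I (5): add — endpoints in different components.
A I (7): skip — A and I already connected.
B E (7): add — endpoints in different components.
E G (8): add — endpoints in different components.
B H (9): add — endpoints in different components.
C G (9): add — endpoints in different components.
A F (11): add — endpoints in different components.
The 2nd edge added is E I.

E-I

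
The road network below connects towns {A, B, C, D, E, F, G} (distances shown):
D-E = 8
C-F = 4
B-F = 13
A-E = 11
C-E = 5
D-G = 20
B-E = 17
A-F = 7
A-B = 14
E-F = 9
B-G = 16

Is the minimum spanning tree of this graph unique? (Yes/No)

Kruskal: consider edges lightest-first.
C-F (4): add. Components now {A} {B} {C,F} {D} {E} {G}
C-E (5): add. Components now {A} {B} {C,E,F} {D} {G}
A-F (7): add. Components now {A,C,E,F} {B} {D} {G}
D-E (8): add. Components now {A,C,D,E,F} {B} {G}
E-F (9): skip — E and F already connected.
A-E (11): skip — A and E already connected.
B-F (13): add. Components now {A,B,C,D,E,F} {G}
A-B (14): skip — A and B already connected.
B-G (16): add. Components now {A,B,C,D,E,F,G}
Every non-tree edge has weight strictly greater than the heaviest edge on the tree path between its endpoints, so the MST is unique.

Yes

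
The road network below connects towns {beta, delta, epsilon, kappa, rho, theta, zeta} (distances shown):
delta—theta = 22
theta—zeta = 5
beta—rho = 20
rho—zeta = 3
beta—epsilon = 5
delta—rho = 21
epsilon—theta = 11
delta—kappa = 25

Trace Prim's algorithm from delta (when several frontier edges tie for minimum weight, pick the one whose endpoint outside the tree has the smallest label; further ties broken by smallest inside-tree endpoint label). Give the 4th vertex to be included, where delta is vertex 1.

theta

Prim, starting at delta.
Step 1: cheapest edge leaving the tree is delta—rho (21); add rho.
Step 2: cheapest edge leaving the tree is rho—zeta (3); add zeta.
Step 3: cheapest edge leaving the tree is theta—zeta (5); add theta.
Step 4: cheapest edge leaving the tree is epsilon—theta (11); add epsilon.
Step 5: cheapest edge leaving the tree is beta—epsilon (5); add beta.
Step 6: cheapest edge leaving the tree is delta—kappa (25); add kappa.
Vertex order: delta, rho, zeta, theta, epsilon, beta, kappa. The 4th vertex is theta.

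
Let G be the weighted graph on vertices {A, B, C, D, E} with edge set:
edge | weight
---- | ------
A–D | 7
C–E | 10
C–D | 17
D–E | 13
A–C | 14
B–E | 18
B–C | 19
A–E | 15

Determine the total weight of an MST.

48

Prim's algorithm from A:
Step 1: frontier [A–D 7, A–C 14, A–E 15] → take A–D (7); add D.
Step 2: frontier [A–C 14, A–E 15, D–E 13, C–D 17] → take D–E (13); add E.
Step 3: frontier [A–C 14, C–D 17, C–E 10, B–E 18] → take C–E (10); add C.
Step 4: frontier [B–C 19, B–E 18] → take B–E (18); add B.
MST edges: A–D, D–E, C–E, B–E; total weight 7+13+10+18 = 48.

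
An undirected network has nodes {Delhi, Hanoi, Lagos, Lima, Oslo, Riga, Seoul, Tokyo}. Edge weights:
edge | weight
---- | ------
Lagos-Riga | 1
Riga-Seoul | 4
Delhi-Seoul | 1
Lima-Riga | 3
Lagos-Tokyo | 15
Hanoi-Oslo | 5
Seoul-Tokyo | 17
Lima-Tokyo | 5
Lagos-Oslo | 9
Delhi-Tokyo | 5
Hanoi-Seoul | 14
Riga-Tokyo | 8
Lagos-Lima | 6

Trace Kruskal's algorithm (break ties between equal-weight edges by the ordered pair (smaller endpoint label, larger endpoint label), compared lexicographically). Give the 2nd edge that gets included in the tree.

Kruskal's algorithm — process edges by increasing weight (ties by edge label):
Delhi-Seoul (1): add — endpoints in different components.
Lagos-Riga (1): add — endpoints in different components.
Lima-Riga (3): add — endpoints in different components.
Riga-Seoul (4): add — endpoints in different components.
Delhi-Tokyo (5): add — endpoints in different components.
Hanoi-Oslo (5): add — endpoints in different components.
Lima-Tokyo (5): skip — Lima and Tokyo already connected.
Lagos-Lima (6): skip — Lima and Lagos already connected.
Riga-Tokyo (8): skip — Tokyo and Riga already connected.
Lagos-Oslo (9): add — endpoints in different components.
The 2nd edge added is Lagos-Riga.

Lagos-Riga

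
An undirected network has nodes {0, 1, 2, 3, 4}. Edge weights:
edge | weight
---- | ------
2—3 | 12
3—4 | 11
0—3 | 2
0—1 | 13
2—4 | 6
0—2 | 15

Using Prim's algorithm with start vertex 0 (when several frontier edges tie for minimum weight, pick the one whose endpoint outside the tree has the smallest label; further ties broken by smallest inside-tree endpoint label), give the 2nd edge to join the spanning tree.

Prim, starting at 0.
Step 1: frontier [0—3 2, 0—1 13, 0—2 15] → take 0—3 (2); add 3.
Step 2: frontier [0—1 13, 0—2 15, 3—4 11, 2—3 12] → take 3—4 (11); add 4.
Step 3: frontier [0—1 13, 0—2 15, 2—3 12, 2—4 6] → take 2—4 (6); add 2.
Step 4: frontier [0—1 13] → take 0—1 (13); add 1.
The 2nd edge added is 3—4.

3-4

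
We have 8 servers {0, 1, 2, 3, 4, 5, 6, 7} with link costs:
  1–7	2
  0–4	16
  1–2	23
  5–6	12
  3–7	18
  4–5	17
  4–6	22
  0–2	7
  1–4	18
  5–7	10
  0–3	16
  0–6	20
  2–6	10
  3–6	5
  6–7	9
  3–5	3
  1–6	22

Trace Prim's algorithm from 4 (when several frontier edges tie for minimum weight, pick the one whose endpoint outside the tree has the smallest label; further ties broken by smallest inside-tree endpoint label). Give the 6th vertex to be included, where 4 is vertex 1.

5

Prim, starting at 4.
Step 1: cheapest edge leaving the tree is 0–4 (16); add 0.
Step 2: cheapest edge leaving the tree is 0–2 (7); add 2.
Step 3: cheapest edge leaving the tree is 2–6 (10); add 6.
Step 4: cheapest edge leaving the tree is 3–6 (5); add 3.
Step 5: cheapest edge leaving the tree is 3–5 (3); add 5.
Step 6: cheapest edge leaving the tree is 6–7 (9); add 7.
Step 7: cheapest edge leaving the tree is 1–7 (2); add 1.
Vertex order: 4, 0, 2, 6, 3, 5, 7, 1. The 6th vertex is 5.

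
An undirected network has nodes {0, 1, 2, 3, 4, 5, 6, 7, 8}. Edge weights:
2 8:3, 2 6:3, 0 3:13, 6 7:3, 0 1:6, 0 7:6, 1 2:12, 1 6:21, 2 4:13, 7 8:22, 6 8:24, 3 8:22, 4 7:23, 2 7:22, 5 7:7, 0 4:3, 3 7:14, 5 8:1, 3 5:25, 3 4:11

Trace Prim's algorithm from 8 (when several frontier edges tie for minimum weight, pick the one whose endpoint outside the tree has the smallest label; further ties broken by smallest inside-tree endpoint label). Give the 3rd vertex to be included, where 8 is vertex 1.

Prim, starting at 8.
Step 1: cheapest edge leaving the tree is 5 8 (1); add 5.
Step 2: cheapest edge leaving the tree is 2 8 (3); add 2.
Step 3: cheapest edge leaving the tree is 2 6 (3); add 6.
Step 4: cheapest edge leaving the tree is 6 7 (3); add 7.
Step 5: cheapest edge leaving the tree is 0 7 (6); add 0.
Step 6: cheapest edge leaving the tree is 0 4 (3); add 4.
Step 7: cheapest edge leaving the tree is 0 1 (6); add 1.
Step 8: cheapest edge leaving the tree is 3 4 (11); add 3.
Vertex order: 8, 5, 2, 6, 7, 0, 4, 1, 3. The 3rd vertex is 2.

2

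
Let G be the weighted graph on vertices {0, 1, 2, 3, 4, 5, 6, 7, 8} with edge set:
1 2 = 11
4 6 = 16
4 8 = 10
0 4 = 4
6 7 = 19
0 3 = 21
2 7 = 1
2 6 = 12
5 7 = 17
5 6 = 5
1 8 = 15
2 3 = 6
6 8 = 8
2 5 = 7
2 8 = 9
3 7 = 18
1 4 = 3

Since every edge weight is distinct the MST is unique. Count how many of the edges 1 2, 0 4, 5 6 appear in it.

Kruskal's algorithm — process edges by increasing weight (ties by edge label):
2 7 (1): add — endpoints in different components.
1 4 (3): add — endpoints in different components.
0 4 (4): add — endpoints in different components.
5 6 (5): add — endpoints in different components.
2 3 (6): add — endpoints in different components.
2 5 (7): add — endpoints in different components.
6 8 (8): add — endpoints in different components.
2 8 (9): skip — 2 and 8 already connected.
4 8 (10): add — endpoints in different components.
MST edge set: {2 7, 1 4, 0 4, 5 6, 2 3, 2 5, 6 8, 4 8}.
Of the listed edges, {0 4, 5 6} are in the MST → 2.

2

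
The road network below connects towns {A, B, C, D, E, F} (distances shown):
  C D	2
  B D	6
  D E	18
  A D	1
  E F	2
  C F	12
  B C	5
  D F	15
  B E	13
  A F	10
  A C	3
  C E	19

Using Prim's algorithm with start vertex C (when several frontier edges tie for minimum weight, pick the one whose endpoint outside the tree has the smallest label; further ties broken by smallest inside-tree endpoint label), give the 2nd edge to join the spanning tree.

Grow the tree from C using Prim:
Step 1: cheapest edge leaving the tree is C D (2); add D.
Step 2: cheapest edge leaving the tree is A D (1); add A.
Step 3: cheapest edge leaving the tree is B C (5); add B.
Step 4: cheapest edge leaving the tree is A F (10); add F.
Step 5: cheapest edge leaving the tree is E F (2); add E.
The 2nd edge added is A D.

A-D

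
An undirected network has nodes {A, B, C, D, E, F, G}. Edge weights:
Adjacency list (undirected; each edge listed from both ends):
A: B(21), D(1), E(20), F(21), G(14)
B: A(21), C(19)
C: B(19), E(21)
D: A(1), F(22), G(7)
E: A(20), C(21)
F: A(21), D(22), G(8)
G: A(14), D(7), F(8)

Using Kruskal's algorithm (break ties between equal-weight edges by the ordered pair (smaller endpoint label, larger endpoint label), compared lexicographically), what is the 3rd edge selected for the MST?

Kruskal's algorithm — process edges by increasing weight (ties by edge label):
A-D (1): add — endpoints in different components.
D-G (7): add — endpoints in different components.
F-G (8): add — endpoints in different components.
A-G (14): skip — A and G already connected.
B-C (19): add — endpoints in different components.
A-E (20): add — endpoints in different components.
A-B (21): add — endpoints in different components.
The 3rd edge added is F-G.

F-G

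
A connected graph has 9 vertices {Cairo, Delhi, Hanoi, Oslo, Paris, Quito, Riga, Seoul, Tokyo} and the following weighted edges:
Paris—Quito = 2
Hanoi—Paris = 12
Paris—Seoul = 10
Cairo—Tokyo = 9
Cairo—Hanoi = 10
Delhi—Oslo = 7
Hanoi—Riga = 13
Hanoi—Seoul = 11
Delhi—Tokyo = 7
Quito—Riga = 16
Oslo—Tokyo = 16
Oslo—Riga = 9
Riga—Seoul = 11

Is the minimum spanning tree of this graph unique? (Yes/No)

Kruskal's algorithm — process edges by increasing weight (ties by edge label):
Paris—Quito (2): add — endpoints in different components.
Delhi—Oslo (7): add — endpoints in different components.
Delhi—Tokyo (7): add — endpoints in different components.
Cairo—Tokyo (9): add — endpoints in different components.
Oslo—Riga (9): add — endpoints in different components.
Cairo—Hanoi (10): add — endpoints in different components.
Paris—Seoul (10): add — endpoints in different components.
Hanoi—Seoul (11): add — endpoints in different components.
Non-tree edge Riga—Seoul has weight 11, equal to the heaviest edge on its tree cycle — swapping gives another MST of the same weight. Not unique.

No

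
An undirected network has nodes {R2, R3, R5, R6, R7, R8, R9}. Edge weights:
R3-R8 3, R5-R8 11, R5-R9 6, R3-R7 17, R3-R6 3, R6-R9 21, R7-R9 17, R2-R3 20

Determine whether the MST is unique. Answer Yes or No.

Sort edges by weight, then run Kruskal:
R3-R6 (3): add — endpoints in different components.
R3-R8 (3): add — endpoints in different components.
R5-R9 (6): add — endpoints in different components.
R5-R8 (11): add — endpoints in different components.
R3-R7 (17): add — endpoints in different components.
R7-R9 (17): skip — R7 and R9 already connected.
R2-R3 (20): add — endpoints in different components.
Non-tree edge R7-R9 has weight 17, equal to the heaviest edge on its tree cycle — swapping gives another MST of the same weight. Not unique.

No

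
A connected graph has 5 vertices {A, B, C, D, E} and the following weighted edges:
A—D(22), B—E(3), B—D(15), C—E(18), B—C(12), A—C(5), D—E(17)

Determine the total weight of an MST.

35

Prim, starting at B.
Step 1: cheapest edge leaving the tree is B—E (3); add E.
Step 2: cheapest edge leaving the tree is B—C (12); add C.
Step 3: cheapest edge leaving the tree is A—C (5); add A.
Step 4: cheapest edge leaving the tree is B—D (15); add D.
MST edges: B—E, B—C, A—C, B—D; total weight 3+12+5+15 = 35.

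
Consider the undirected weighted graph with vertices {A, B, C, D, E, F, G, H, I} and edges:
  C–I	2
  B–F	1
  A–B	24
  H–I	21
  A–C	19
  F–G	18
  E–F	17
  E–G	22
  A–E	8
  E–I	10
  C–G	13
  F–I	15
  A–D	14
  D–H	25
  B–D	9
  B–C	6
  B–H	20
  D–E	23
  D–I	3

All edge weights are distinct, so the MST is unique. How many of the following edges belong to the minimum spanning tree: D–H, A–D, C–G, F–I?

Sort edges by weight, then run Kruskal:
B–F (1): add — endpoints in different components.
C–I (2): add — endpoints in different components.
D–I (3): add — endpoints in different components.
B–C (6): add — endpoints in different components.
A–E (8): add — endpoints in different components.
B–D (9): skip — B and D already connected.
E–I (10): add — endpoints in different components.
C–G (13): add — endpoints in different components.
A–D (14): skip — A and D already connected.
F–I (15): skip — F and I already connected.
E–F (17): skip — E and F already connected.
F–G (18): skip — F and G already connected.
A–C (19): skip — A and C already connected.
B–H (20): add — endpoints in different components.
MST edge set: {B–F, C–I, D–I, B–C, A–E, E–I, C–G, B–H}.
Of the listed edges, {C–G} are in the MST → 1.

1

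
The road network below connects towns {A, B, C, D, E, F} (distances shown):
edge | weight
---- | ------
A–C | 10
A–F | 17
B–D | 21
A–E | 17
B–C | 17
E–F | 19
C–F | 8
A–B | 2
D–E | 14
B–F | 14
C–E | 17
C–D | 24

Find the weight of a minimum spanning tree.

51

Sort edges by weight, then run Kruskal:
A–B (2): add — endpoints in different components.
C–F (8): add — endpoints in different components.
A–C (10): add — endpoints in different components.
B–F (14): skip — B and F already connected.
D–E (14): add — endpoints in different components.
A–E (17): add — endpoints in different components.
MST edges: A–B, C–F, A–C, D–E, A–E; total weight 2+8+10+14+17 = 51.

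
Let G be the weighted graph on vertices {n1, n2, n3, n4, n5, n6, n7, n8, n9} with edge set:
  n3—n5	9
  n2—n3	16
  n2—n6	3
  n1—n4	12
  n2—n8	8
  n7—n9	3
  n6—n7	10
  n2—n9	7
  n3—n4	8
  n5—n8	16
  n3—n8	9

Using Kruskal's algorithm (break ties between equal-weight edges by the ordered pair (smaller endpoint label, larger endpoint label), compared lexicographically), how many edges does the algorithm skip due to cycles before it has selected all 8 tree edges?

Kruskal: consider edges lightest-first.
n2—n6 (3): add — endpoints in different components.
n7—n9 (3): add — endpoints in different components.
n2—n9 (7): add — endpoints in different components.
n2—n8 (8): add — endpoints in different components.
n3—n4 (8): add — endpoints in different components.
n3—n5 (9): add — endpoints in different components.
n3—n8 (9): add — endpoints in different components.
n6—n7 (10): skip — n6 and n7 already connected.
n1—n4 (12): add — endpoints in different components.
Edges rejected before the tree was complete: 1.

1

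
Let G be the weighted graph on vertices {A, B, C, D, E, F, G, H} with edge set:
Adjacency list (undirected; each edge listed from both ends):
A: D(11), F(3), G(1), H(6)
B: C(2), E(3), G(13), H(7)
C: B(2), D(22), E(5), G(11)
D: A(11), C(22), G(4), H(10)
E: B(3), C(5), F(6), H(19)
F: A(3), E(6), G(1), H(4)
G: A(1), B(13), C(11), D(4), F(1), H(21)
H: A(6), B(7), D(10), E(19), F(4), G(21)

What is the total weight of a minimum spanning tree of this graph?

21

Kruskal's algorithm — process edges by increasing weight (ties by edge label):
A-G (1): add — endpoints in different components.
F-G (1): add — endpoints in different components.
B-C (2): add — endpoints in different components.
A-F (3): skip — A and F already connected.
B-E (3): add — endpoints in different components.
D-G (4): add — endpoints in different components.
F-H (4): add — endpoints in different components.
C-E (5): skip — C and E already connected.
A-H (6): skip — A and H already connected.
E-F (6): add — endpoints in different components.
MST edges: A-G, F-G, B-C, B-E, D-G, F-H, E-F; total weight 1+1+2+3+4+4+6 = 21.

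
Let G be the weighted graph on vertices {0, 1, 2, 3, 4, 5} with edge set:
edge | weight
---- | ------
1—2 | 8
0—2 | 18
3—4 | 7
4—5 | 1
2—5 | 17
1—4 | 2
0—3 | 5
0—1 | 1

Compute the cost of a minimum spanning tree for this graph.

17

Kruskal: consider edges lightest-first.
0—1 (1): add — endpoints in different components.
4—5 (1): add — endpoints in different components.
1—4 (2): add — endpoints in different components.
0—3 (5): add — endpoints in different components.
3—4 (7): skip — 3 and 4 already connected.
1—2 (8): add — endpoints in different components.
MST edges: 0—1, 4—5, 1—4, 0—3, 1—2; total weight 1+1+2+5+8 = 17.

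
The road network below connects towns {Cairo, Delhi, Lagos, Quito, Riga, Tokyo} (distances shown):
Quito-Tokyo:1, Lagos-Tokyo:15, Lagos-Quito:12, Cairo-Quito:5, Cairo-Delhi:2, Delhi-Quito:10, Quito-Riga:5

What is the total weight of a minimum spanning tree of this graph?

25

Prim's algorithm from Riga:
Step 1: frontier [Quito-Riga 5] → take Quito-Riga (5); add Quito.
Step 2: frontier [Quito-Tokyo 1, Cairo-Quito 5, Delhi-Quito 10, Lagos-Quito 12] → take Quito-Tokyo (1); add Tokyo.
Step 3: frontier [Cairo-Quito 5, Delhi-Quito 10, Lagos-Quito 12, Lagos-Tokyo 15] → take Cairo-Quito (5); add Cairo.
Step 4: frontier [Cairo-Delhi 2, Delhi-Quito 10, Lagos-Quito 12, Lagos-Tokyo 15] → take Cairo-Delhi (2); add Delhi.
Step 5: frontier [Lagos-Quito 12, Lagos-Tokyo 15] → take Lagos-Quito (12); add Lagos.
MST edges: Quito-Riga, Quito-Tokyo, Cairo-Quito, Cairo-Delhi, Lagos-Quito; total weight 5+1+5+2+12 = 25.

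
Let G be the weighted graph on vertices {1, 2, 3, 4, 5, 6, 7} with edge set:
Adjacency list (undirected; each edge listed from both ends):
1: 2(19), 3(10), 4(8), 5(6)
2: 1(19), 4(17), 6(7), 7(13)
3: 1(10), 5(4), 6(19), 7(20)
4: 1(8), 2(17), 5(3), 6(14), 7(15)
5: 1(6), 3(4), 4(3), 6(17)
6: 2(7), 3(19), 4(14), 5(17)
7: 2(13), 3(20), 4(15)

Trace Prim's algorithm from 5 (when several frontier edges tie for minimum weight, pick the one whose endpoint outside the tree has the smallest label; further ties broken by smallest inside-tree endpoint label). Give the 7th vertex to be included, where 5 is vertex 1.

7

Grow the tree from 5 using Prim:
Step 1: cheapest edge leaving the tree is 4–5 (3); add 4.
Step 2: cheapest edge leaving the tree is 3–5 (4); add 3.
Step 3: cheapest edge leaving the tree is 1–5 (6); add 1.
Step 4: cheapest edge leaving the tree is 4–6 (14); add 6.
Step 5: cheapest edge leaving the tree is 2–6 (7); add 2.
Step 6: cheapest edge leaving the tree is 2–7 (13); add 7.
Vertex order: 5, 4, 3, 1, 6, 2, 7. The 7th vertex is 7.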